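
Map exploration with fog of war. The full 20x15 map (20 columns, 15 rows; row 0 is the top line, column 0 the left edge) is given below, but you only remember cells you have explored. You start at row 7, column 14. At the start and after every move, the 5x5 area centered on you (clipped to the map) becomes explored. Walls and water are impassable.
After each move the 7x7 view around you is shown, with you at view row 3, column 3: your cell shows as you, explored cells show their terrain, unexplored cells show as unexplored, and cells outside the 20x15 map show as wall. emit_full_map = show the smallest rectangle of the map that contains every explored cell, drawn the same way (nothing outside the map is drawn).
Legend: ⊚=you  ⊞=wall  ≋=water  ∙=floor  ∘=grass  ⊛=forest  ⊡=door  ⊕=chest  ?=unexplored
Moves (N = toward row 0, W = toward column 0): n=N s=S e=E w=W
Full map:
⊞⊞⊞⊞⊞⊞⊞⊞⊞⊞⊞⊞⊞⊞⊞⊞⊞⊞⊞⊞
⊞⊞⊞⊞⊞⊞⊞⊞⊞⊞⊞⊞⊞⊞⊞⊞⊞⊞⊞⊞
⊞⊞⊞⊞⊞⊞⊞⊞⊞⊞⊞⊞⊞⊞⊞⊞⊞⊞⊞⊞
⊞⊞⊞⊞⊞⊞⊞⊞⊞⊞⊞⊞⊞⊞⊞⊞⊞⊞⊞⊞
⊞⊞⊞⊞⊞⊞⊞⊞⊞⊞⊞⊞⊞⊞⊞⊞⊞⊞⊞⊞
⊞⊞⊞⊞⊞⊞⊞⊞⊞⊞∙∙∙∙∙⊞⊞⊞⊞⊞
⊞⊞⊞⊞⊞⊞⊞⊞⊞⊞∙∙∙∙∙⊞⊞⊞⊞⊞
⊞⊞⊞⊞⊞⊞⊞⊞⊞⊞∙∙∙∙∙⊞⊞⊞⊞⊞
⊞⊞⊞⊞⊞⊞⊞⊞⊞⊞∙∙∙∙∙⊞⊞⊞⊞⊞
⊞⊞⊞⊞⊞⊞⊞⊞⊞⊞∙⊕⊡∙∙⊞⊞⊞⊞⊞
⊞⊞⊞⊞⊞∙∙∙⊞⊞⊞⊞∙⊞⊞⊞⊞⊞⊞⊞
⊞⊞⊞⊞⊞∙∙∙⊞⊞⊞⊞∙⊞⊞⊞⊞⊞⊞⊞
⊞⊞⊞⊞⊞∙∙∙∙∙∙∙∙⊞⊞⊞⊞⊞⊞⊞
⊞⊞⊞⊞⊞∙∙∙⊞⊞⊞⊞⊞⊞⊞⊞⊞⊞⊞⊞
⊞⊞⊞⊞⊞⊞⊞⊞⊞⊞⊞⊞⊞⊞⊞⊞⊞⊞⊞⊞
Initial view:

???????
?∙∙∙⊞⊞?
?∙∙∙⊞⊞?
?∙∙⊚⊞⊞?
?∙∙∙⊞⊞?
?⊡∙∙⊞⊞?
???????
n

???????
?⊞⊞⊞⊞⊞?
?∙∙∙⊞⊞?
?∙∙⊚⊞⊞?
?∙∙∙⊞⊞?
?∙∙∙⊞⊞?
?⊡∙∙⊞⊞?

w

???????
?⊞⊞⊞⊞⊞⊞
?∙∙∙∙⊞⊞
?∙∙⊚∙⊞⊞
?∙∙∙∙⊞⊞
?∙∙∙∙⊞⊞
??⊡∙∙⊞⊞

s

?⊞⊞⊞⊞⊞⊞
?∙∙∙∙⊞⊞
?∙∙∙∙⊞⊞
?∙∙⊚∙⊞⊞
?∙∙∙∙⊞⊞
?⊕⊡∙∙⊞⊞
???????

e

⊞⊞⊞⊞⊞⊞?
∙∙∙∙⊞⊞?
∙∙∙∙⊞⊞?
∙∙∙⊚⊞⊞?
∙∙∙∙⊞⊞?
⊕⊡∙∙⊞⊞?
???????

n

???????
⊞⊞⊞⊞⊞⊞?
∙∙∙∙⊞⊞?
∙∙∙⊚⊞⊞?
∙∙∙∙⊞⊞?
∙∙∙∙⊞⊞?
⊕⊡∙∙⊞⊞?

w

???????
?⊞⊞⊞⊞⊞⊞
?∙∙∙∙⊞⊞
?∙∙⊚∙⊞⊞
?∙∙∙∙⊞⊞
?∙∙∙∙⊞⊞
?⊕⊡∙∙⊞⊞

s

?⊞⊞⊞⊞⊞⊞
?∙∙∙∙⊞⊞
?∙∙∙∙⊞⊞
?∙∙⊚∙⊞⊞
?∙∙∙∙⊞⊞
?⊕⊡∙∙⊞⊞
???????

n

???????
?⊞⊞⊞⊞⊞⊞
?∙∙∙∙⊞⊞
?∙∙⊚∙⊞⊞
?∙∙∙∙⊞⊞
?∙∙∙∙⊞⊞
?⊕⊡∙∙⊞⊞

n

???????
?⊞⊞⊞⊞⊞?
?⊞⊞⊞⊞⊞⊞
?∙∙⊚∙⊞⊞
?∙∙∙∙⊞⊞
?∙∙∙∙⊞⊞
?∙∙∙∙⊞⊞

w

???????
?⊞⊞⊞⊞⊞⊞
?⊞⊞⊞⊞⊞⊞
?∙∙⊚∙∙⊞
?∙∙∙∙∙⊞
?∙∙∙∙∙⊞
??∙∙∙∙⊞

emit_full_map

⊞⊞⊞⊞⊞⊞?
⊞⊞⊞⊞⊞⊞⊞
∙∙⊚∙∙⊞⊞
∙∙∙∙∙⊞⊞
∙∙∙∙∙⊞⊞
?∙∙∙∙⊞⊞
?⊕⊡∙∙⊞⊞

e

???????
⊞⊞⊞⊞⊞⊞?
⊞⊞⊞⊞⊞⊞⊞
∙∙∙⊚∙⊞⊞
∙∙∙∙∙⊞⊞
∙∙∙∙∙⊞⊞
?∙∙∙∙⊞⊞

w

???????
?⊞⊞⊞⊞⊞⊞
?⊞⊞⊞⊞⊞⊞
?∙∙⊚∙∙⊞
?∙∙∙∙∙⊞
?∙∙∙∙∙⊞
??∙∙∙∙⊞

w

???????
?⊞⊞⊞⊞⊞⊞
?⊞⊞⊞⊞⊞⊞
?⊞∙⊚∙∙∙
?⊞∙∙∙∙∙
?⊞∙∙∙∙∙
???∙∙∙∙

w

???????
?⊞⊞⊞⊞⊞⊞
?⊞⊞⊞⊞⊞⊞
?⊞⊞⊚∙∙∙
?⊞⊞∙∙∙∙
?⊞⊞∙∙∙∙
????∙∙∙

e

???????
⊞⊞⊞⊞⊞⊞⊞
⊞⊞⊞⊞⊞⊞⊞
⊞⊞∙⊚∙∙∙
⊞⊞∙∙∙∙∙
⊞⊞∙∙∙∙∙
???∙∙∙∙

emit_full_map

⊞⊞⊞⊞⊞⊞⊞⊞?
⊞⊞⊞⊞⊞⊞⊞⊞⊞
⊞⊞∙⊚∙∙∙⊞⊞
⊞⊞∙∙∙∙∙⊞⊞
⊞⊞∙∙∙∙∙⊞⊞
???∙∙∙∙⊞⊞
???⊕⊡∙∙⊞⊞

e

???????
⊞⊞⊞⊞⊞⊞⊞
⊞⊞⊞⊞⊞⊞⊞
⊞∙∙⊚∙∙⊞
⊞∙∙∙∙∙⊞
⊞∙∙∙∙∙⊞
??∙∙∙∙⊞

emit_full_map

⊞⊞⊞⊞⊞⊞⊞⊞?
⊞⊞⊞⊞⊞⊞⊞⊞⊞
⊞⊞∙∙⊚∙∙⊞⊞
⊞⊞∙∙∙∙∙⊞⊞
⊞⊞∙∙∙∙∙⊞⊞
???∙∙∙∙⊞⊞
???⊕⊡∙∙⊞⊞


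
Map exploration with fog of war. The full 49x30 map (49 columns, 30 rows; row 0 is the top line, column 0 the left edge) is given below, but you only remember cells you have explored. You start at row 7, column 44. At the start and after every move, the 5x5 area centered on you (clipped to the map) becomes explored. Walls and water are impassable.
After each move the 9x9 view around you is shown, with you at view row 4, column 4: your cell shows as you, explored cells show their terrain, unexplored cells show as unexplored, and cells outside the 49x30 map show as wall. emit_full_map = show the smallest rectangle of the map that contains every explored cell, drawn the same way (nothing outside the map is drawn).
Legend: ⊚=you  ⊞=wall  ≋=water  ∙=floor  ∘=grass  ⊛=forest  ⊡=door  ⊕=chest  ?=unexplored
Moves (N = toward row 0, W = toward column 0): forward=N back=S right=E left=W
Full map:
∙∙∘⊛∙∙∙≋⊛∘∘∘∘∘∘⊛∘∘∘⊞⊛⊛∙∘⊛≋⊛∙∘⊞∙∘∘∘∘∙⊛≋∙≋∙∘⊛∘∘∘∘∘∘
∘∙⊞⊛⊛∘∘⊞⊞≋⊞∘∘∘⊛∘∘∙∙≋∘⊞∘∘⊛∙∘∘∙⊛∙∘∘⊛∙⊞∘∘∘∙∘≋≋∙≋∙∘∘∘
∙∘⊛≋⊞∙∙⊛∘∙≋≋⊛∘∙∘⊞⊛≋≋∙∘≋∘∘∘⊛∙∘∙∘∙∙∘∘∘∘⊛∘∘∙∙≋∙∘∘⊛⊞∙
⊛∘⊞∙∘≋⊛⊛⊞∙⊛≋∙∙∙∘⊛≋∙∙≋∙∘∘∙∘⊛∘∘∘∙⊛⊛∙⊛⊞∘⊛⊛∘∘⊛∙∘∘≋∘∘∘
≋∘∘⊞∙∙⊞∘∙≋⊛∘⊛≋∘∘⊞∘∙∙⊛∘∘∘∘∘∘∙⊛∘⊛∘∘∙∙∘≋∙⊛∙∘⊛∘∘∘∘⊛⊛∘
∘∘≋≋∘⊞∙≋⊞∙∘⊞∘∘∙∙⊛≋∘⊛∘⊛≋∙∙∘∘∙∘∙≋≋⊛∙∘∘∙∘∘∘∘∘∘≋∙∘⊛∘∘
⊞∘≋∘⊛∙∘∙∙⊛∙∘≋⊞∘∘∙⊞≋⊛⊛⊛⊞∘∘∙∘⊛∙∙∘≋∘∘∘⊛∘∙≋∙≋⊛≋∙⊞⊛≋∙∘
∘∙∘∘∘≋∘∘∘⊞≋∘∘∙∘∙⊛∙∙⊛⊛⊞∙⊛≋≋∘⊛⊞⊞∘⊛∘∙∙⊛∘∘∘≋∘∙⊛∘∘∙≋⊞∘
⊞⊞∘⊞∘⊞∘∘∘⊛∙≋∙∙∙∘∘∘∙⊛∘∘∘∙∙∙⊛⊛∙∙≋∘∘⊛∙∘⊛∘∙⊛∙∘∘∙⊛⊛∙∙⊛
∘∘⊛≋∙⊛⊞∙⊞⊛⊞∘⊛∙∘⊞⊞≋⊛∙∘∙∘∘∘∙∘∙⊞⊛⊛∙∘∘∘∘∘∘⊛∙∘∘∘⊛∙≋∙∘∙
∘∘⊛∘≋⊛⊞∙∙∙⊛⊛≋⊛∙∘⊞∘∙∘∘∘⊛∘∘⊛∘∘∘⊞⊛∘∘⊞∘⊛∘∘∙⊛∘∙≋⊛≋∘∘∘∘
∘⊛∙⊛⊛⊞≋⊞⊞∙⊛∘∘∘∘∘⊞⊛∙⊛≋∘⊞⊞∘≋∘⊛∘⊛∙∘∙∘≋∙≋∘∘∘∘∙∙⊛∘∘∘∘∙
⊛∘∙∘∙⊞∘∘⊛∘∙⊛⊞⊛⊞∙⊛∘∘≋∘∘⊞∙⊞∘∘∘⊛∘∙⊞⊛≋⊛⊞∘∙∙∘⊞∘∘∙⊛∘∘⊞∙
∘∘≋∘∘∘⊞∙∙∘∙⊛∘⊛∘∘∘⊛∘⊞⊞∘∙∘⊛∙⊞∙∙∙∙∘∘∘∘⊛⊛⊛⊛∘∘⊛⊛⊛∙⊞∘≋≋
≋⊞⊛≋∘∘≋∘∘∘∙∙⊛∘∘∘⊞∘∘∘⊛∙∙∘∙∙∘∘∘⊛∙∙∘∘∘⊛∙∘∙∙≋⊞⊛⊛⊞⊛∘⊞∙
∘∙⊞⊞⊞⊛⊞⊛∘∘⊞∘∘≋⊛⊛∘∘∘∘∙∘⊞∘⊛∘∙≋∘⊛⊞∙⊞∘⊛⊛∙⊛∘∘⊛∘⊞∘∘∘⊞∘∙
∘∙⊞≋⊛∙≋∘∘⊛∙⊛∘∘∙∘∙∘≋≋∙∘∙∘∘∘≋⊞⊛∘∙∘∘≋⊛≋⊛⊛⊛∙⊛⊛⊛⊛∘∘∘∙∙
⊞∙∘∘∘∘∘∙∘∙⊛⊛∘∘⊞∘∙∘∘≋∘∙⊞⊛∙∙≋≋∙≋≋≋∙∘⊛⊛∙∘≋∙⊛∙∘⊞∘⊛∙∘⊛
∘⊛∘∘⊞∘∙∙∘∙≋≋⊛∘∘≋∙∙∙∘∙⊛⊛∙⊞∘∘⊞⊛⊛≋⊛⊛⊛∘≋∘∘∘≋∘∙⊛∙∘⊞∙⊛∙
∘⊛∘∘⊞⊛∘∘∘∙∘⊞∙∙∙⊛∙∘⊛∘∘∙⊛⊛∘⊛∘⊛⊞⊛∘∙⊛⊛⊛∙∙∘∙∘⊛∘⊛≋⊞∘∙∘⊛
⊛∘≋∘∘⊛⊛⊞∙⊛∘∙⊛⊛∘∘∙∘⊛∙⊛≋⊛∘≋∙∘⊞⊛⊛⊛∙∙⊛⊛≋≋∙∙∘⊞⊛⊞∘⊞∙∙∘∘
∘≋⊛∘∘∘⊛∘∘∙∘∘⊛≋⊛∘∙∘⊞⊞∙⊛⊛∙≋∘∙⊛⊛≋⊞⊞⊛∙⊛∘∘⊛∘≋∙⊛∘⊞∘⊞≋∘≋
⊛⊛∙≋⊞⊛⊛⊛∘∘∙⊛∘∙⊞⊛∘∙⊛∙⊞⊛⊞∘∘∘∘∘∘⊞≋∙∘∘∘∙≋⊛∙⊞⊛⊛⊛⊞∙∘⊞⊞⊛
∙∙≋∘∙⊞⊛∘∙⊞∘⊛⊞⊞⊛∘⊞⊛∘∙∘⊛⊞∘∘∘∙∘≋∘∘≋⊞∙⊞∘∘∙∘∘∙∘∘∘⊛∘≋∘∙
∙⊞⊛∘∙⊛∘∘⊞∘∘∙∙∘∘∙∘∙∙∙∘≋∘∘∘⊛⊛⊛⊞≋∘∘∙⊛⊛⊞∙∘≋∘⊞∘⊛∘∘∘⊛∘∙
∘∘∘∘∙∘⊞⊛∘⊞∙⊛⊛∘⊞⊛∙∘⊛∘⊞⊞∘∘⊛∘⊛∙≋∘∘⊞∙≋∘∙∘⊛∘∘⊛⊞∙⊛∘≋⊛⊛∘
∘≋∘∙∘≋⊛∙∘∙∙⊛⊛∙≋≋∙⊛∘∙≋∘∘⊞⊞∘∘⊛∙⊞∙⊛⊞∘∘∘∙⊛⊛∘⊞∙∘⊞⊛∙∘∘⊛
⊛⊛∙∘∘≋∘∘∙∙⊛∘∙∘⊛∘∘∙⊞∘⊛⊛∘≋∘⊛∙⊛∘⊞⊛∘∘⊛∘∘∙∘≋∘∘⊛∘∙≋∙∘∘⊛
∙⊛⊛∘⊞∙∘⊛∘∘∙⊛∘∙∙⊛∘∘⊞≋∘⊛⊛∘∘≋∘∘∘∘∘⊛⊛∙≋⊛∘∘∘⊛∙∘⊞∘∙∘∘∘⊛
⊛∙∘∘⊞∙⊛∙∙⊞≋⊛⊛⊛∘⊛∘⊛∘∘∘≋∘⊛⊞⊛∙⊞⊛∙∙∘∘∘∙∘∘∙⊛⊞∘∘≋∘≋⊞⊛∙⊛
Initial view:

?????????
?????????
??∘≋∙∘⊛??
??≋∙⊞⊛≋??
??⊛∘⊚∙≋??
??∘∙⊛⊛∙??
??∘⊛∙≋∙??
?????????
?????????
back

?????????
??∘≋∙∘⊛??
??≋∙⊞⊛≋??
??⊛∘∘∙≋??
??∘∙⊚⊛∙??
??∘⊛∙≋∙??
??≋⊛≋∘∘??
?????????
?????????

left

?????????
???∘≋∙∘⊛?
??⊛≋∙⊞⊛≋?
??∙⊛∘∘∙≋?
??∘∘⊚⊛⊛∙?
??∘∘⊛∙≋∙?
??∙≋⊛≋∘∘?
?????????
?????????

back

???∘≋∙∘⊛?
??⊛≋∙⊞⊛≋?
??∙⊛∘∘∙≋?
??∘∘∙⊛⊛∙?
??∘∘⊚∙≋∙?
??∙≋⊛≋∘∘?
??∙∙⊛∘∘??
?????????
?????????

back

??⊛≋∙⊞⊛≋?
??∙⊛∘∘∙≋?
??∘∘∙⊛⊛∙?
??∘∘⊛∙≋∙?
??∙≋⊚≋∘∘?
??∙∙⊛∘∘??
??∘∘∙⊛∘??
?????????
?????????

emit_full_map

?∘≋∙∘⊛
⊛≋∙⊞⊛≋
∙⊛∘∘∙≋
∘∘∙⊛⊛∙
∘∘⊛∙≋∙
∙≋⊚≋∘∘
∙∙⊛∘∘?
∘∘∙⊛∘?

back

??∙⊛∘∘∙≋?
??∘∘∙⊛⊛∙?
??∘∘⊛∙≋∙?
??∙≋⊛≋∘∘?
??∙∙⊚∘∘??
??∘∘∙⊛∘??
??⊛⊛⊛∙⊞??
?????????
?????????

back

??∘∘∙⊛⊛∙?
??∘∘⊛∙≋∙?
??∙≋⊛≋∘∘?
??∙∙⊛∘∘??
??∘∘⊚⊛∘??
??⊛⊛⊛∙⊞??
??⊞⊛⊛⊞⊛??
?????????
?????????

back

??∘∘⊛∙≋∙?
??∙≋⊛≋∘∘?
??∙∙⊛∘∘??
??∘∘∙⊛∘??
??⊛⊛⊚∙⊞??
??⊞⊛⊛⊞⊛??
??∘⊞∘∘∘??
?????????
?????????

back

??∙≋⊛≋∘∘?
??∙∙⊛∘∘??
??∘∘∙⊛∘??
??⊛⊛⊛∙⊞??
??⊞⊛⊚⊞⊛??
??∘⊞∘∘∘??
??⊛⊛⊛∘∘??
?????????
?????????

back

??∙∙⊛∘∘??
??∘∘∙⊛∘??
??⊛⊛⊛∙⊞??
??⊞⊛⊛⊞⊛??
??∘⊞⊚∘∘??
??⊛⊛⊛∘∘??
??∙∘⊞∘⊛??
?????????
?????????

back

??∘∘∙⊛∘??
??⊛⊛⊛∙⊞??
??⊞⊛⊛⊞⊛??
??∘⊞∘∘∘??
??⊛⊛⊚∘∘??
??∙∘⊞∘⊛??
??∙⊛∙∘⊞??
?????????
?????????

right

?∘∘∙⊛∘???
?⊛⊛⊛∙⊞???
?⊞⊛⊛⊞⊛∘??
?∘⊞∘∘∘⊞??
?⊛⊛⊛⊚∘∘??
?∙∘⊞∘⊛∙??
?∙⊛∙∘⊞∙??
?????????
?????????

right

∘∘∙⊛∘???⊞
⊛⊛⊛∙⊞???⊞
⊞⊛⊛⊞⊛∘⊞?⊞
∘⊞∘∘∘⊞∘?⊞
⊛⊛⊛∘⊚∘∙?⊞
∙∘⊞∘⊛∙∘?⊞
∙⊛∙∘⊞∙⊛?⊞
????????⊞
????????⊞

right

∘∙⊛∘???⊞⊞
⊛⊛∙⊞???⊞⊞
⊛⊛⊞⊛∘⊞∙⊞⊞
⊞∘∘∘⊞∘∙⊞⊞
⊛⊛∘∘⊚∙∙⊞⊞
∘⊞∘⊛∙∘⊛⊞⊞
⊛∙∘⊞∙⊛∙⊞⊞
???????⊞⊞
???????⊞⊞

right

∙⊛∘???⊞⊞⊞
⊛∙⊞???⊞⊞⊞
⊛⊞⊛∘⊞∙⊞⊞⊞
∘∘∘⊞∘∙⊞⊞⊞
⊛∘∘∘⊚∙⊞⊞⊞
⊞∘⊛∙∘⊛⊞⊞⊞
∙∘⊞∙⊛∙⊞⊞⊞
??????⊞⊞⊞
??????⊞⊞⊞

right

⊛∘???⊞⊞⊞⊞
∙⊞???⊞⊞⊞⊞
⊞⊛∘⊞∙⊞⊞⊞⊞
∘∘⊞∘∙⊞⊞⊞⊞
∘∘∘∙⊚⊞⊞⊞⊞
∘⊛∙∘⊛⊞⊞⊞⊞
∘⊞∙⊛∙⊞⊞⊞⊞
?????⊞⊞⊞⊞
?????⊞⊞⊞⊞

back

∙⊞???⊞⊞⊞⊞
⊞⊛∘⊞∙⊞⊞⊞⊞
∘∘⊞∘∙⊞⊞⊞⊞
∘∘∘∙∙⊞⊞⊞⊞
∘⊛∙∘⊚⊞⊞⊞⊞
∘⊞∙⊛∙⊞⊞⊞⊞
??∙∘⊛⊞⊞⊞⊞
?????⊞⊞⊞⊞
?????⊞⊞⊞⊞

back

⊞⊛∘⊞∙⊞⊞⊞⊞
∘∘⊞∘∙⊞⊞⊞⊞
∘∘∘∙∙⊞⊞⊞⊞
∘⊛∙∘⊛⊞⊞⊞⊞
∘⊞∙⊛⊚⊞⊞⊞⊞
??∙∘⊛⊞⊞⊞⊞
??∙∘∘⊞⊞⊞⊞
?????⊞⊞⊞⊞
?????⊞⊞⊞⊞

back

∘∘⊞∘∙⊞⊞⊞⊞
∘∘∘∙∙⊞⊞⊞⊞
∘⊛∙∘⊛⊞⊞⊞⊞
∘⊞∙⊛∙⊞⊞⊞⊞
??∙∘⊚⊞⊞⊞⊞
??∙∘∘⊞⊞⊞⊞
??≋∘≋⊞⊞⊞⊞
?????⊞⊞⊞⊞
?????⊞⊞⊞⊞

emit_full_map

?∘≋∙∘⊛??
⊛≋∙⊞⊛≋??
∙⊛∘∘∙≋??
∘∘∙⊛⊛∙??
∘∘⊛∙≋∙??
∙≋⊛≋∘∘??
∙∙⊛∘∘???
∘∘∙⊛∘???
⊛⊛⊛∙⊞???
⊞⊛⊛⊞⊛∘⊞∙
∘⊞∘∘∘⊞∘∙
⊛⊛⊛∘∘∘∙∙
∙∘⊞∘⊛∙∘⊛
∙⊛∙∘⊞∙⊛∙
?????∙∘⊚
?????∙∘∘
?????≋∘≋

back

∘∘∘∙∙⊞⊞⊞⊞
∘⊛∙∘⊛⊞⊞⊞⊞
∘⊞∙⊛∙⊞⊞⊞⊞
??∙∘⊛⊞⊞⊞⊞
??∙∘⊚⊞⊞⊞⊞
??≋∘≋⊞⊞⊞⊞
??⊞⊞⊛⊞⊞⊞⊞
?????⊞⊞⊞⊞
?????⊞⊞⊞⊞

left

⊛∘∘∘∙∙⊞⊞⊞
⊞∘⊛∙∘⊛⊞⊞⊞
∙∘⊞∙⊛∙⊞⊞⊞
??∘∙∘⊛⊞⊞⊞
??∙∙⊚∘⊞⊞⊞
??⊞≋∘≋⊞⊞⊞
??∘⊞⊞⊛⊞⊞⊞
??????⊞⊞⊞
??????⊞⊞⊞

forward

∘∘∘⊞∘∙⊞⊞⊞
⊛∘∘∘∙∙⊞⊞⊞
⊞∘⊛∙∘⊛⊞⊞⊞
∙∘⊞∙⊛∙⊞⊞⊞
??∘∙⊚⊛⊞⊞⊞
??∙∙∘∘⊞⊞⊞
??⊞≋∘≋⊞⊞⊞
??∘⊞⊞⊛⊞⊞⊞
??????⊞⊞⊞

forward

⊛⊞⊛∘⊞∙⊞⊞⊞
∘∘∘⊞∘∙⊞⊞⊞
⊛∘∘∘∙∙⊞⊞⊞
⊞∘⊛∙∘⊛⊞⊞⊞
∙∘⊞∙⊚∙⊞⊞⊞
??∘∙∘⊛⊞⊞⊞
??∙∙∘∘⊞⊞⊞
??⊞≋∘≋⊞⊞⊞
??∘⊞⊞⊛⊞⊞⊞

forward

⊛∙⊞???⊞⊞⊞
⊛⊞⊛∘⊞∙⊞⊞⊞
∘∘∘⊞∘∙⊞⊞⊞
⊛∘∘∘∙∙⊞⊞⊞
⊞∘⊛∙⊚⊛⊞⊞⊞
∙∘⊞∙⊛∙⊞⊞⊞
??∘∙∘⊛⊞⊞⊞
??∙∙∘∘⊞⊞⊞
??⊞≋∘≋⊞⊞⊞

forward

∙⊛∘???⊞⊞⊞
⊛∙⊞???⊞⊞⊞
⊛⊞⊛∘⊞∙⊞⊞⊞
∘∘∘⊞∘∙⊞⊞⊞
⊛∘∘∘⊚∙⊞⊞⊞
⊞∘⊛∙∘⊛⊞⊞⊞
∙∘⊞∙⊛∙⊞⊞⊞
??∘∙∘⊛⊞⊞⊞
??∙∙∘∘⊞⊞⊞

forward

⊛∘∘???⊞⊞⊞
∙⊛∘???⊞⊞⊞
⊛∙⊞∘≋≋⊞⊞⊞
⊛⊞⊛∘⊞∙⊞⊞⊞
∘∘∘⊞⊚∙⊞⊞⊞
⊛∘∘∘∙∙⊞⊞⊞
⊞∘⊛∙∘⊛⊞⊞⊞
∙∘⊞∙⊛∙⊞⊞⊞
??∘∙∘⊛⊞⊞⊞

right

∘∘???⊞⊞⊞⊞
⊛∘???⊞⊞⊞⊞
∙⊞∘≋≋⊞⊞⊞⊞
⊞⊛∘⊞∙⊞⊞⊞⊞
∘∘⊞∘⊚⊞⊞⊞⊞
∘∘∘∙∙⊞⊞⊞⊞
∘⊛∙∘⊛⊞⊞⊞⊞
∘⊞∙⊛∙⊞⊞⊞⊞
?∘∙∘⊛⊞⊞⊞⊞

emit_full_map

?∘≋∙∘⊛??
⊛≋∙⊞⊛≋??
∙⊛∘∘∙≋??
∘∘∙⊛⊛∙??
∘∘⊛∙≋∙??
∙≋⊛≋∘∘??
∙∙⊛∘∘???
∘∘∙⊛∘???
⊛⊛⊛∙⊞∘≋≋
⊞⊛⊛⊞⊛∘⊞∙
∘⊞∘∘∘⊞∘⊚
⊛⊛⊛∘∘∘∙∙
∙∘⊞∘⊛∙∘⊛
∙⊛∙∘⊞∙⊛∙
????∘∙∘⊛
????∙∙∘∘
????⊞≋∘≋
????∘⊞⊞⊛

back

⊛∘???⊞⊞⊞⊞
∙⊞∘≋≋⊞⊞⊞⊞
⊞⊛∘⊞∙⊞⊞⊞⊞
∘∘⊞∘∙⊞⊞⊞⊞
∘∘∘∙⊚⊞⊞⊞⊞
∘⊛∙∘⊛⊞⊞⊞⊞
∘⊞∙⊛∙⊞⊞⊞⊞
?∘∙∘⊛⊞⊞⊞⊞
?∙∙∘∘⊞⊞⊞⊞

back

∙⊞∘≋≋⊞⊞⊞⊞
⊞⊛∘⊞∙⊞⊞⊞⊞
∘∘⊞∘∙⊞⊞⊞⊞
∘∘∘∙∙⊞⊞⊞⊞
∘⊛∙∘⊚⊞⊞⊞⊞
∘⊞∙⊛∙⊞⊞⊞⊞
?∘∙∘⊛⊞⊞⊞⊞
?∙∙∘∘⊞⊞⊞⊞
?⊞≋∘≋⊞⊞⊞⊞

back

⊞⊛∘⊞∙⊞⊞⊞⊞
∘∘⊞∘∙⊞⊞⊞⊞
∘∘∘∙∙⊞⊞⊞⊞
∘⊛∙∘⊛⊞⊞⊞⊞
∘⊞∙⊛⊚⊞⊞⊞⊞
?∘∙∘⊛⊞⊞⊞⊞
?∙∙∘∘⊞⊞⊞⊞
?⊞≋∘≋⊞⊞⊞⊞
?∘⊞⊞⊛⊞⊞⊞⊞

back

∘∘⊞∘∙⊞⊞⊞⊞
∘∘∘∙∙⊞⊞⊞⊞
∘⊛∙∘⊛⊞⊞⊞⊞
∘⊞∙⊛∙⊞⊞⊞⊞
?∘∙∘⊚⊞⊞⊞⊞
?∙∙∘∘⊞⊞⊞⊞
?⊞≋∘≋⊞⊞⊞⊞
?∘⊞⊞⊛⊞⊞⊞⊞
?????⊞⊞⊞⊞

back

∘∘∘∙∙⊞⊞⊞⊞
∘⊛∙∘⊛⊞⊞⊞⊞
∘⊞∙⊛∙⊞⊞⊞⊞
?∘∙∘⊛⊞⊞⊞⊞
?∙∙∘⊚⊞⊞⊞⊞
?⊞≋∘≋⊞⊞⊞⊞
?∘⊞⊞⊛⊞⊞⊞⊞
?????⊞⊞⊞⊞
?????⊞⊞⊞⊞

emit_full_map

?∘≋∙∘⊛??
⊛≋∙⊞⊛≋??
∙⊛∘∘∙≋??
∘∘∙⊛⊛∙??
∘∘⊛∙≋∙??
∙≋⊛≋∘∘??
∙∙⊛∘∘???
∘∘∙⊛∘???
⊛⊛⊛∙⊞∘≋≋
⊞⊛⊛⊞⊛∘⊞∙
∘⊞∘∘∘⊞∘∙
⊛⊛⊛∘∘∘∙∙
∙∘⊞∘⊛∙∘⊛
∙⊛∙∘⊞∙⊛∙
????∘∙∘⊛
????∙∙∘⊚
????⊞≋∘≋
????∘⊞⊞⊛

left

⊛∘∘∘∙∙⊞⊞⊞
⊞∘⊛∙∘⊛⊞⊞⊞
∙∘⊞∙⊛∙⊞⊞⊞
??∘∙∘⊛⊞⊞⊞
??∙∙⊚∘⊞⊞⊞
??⊞≋∘≋⊞⊞⊞
??∘⊞⊞⊛⊞⊞⊞
??????⊞⊞⊞
??????⊞⊞⊞

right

∘∘∘∙∙⊞⊞⊞⊞
∘⊛∙∘⊛⊞⊞⊞⊞
∘⊞∙⊛∙⊞⊞⊞⊞
?∘∙∘⊛⊞⊞⊞⊞
?∙∙∘⊚⊞⊞⊞⊞
?⊞≋∘≋⊞⊞⊞⊞
?∘⊞⊞⊛⊞⊞⊞⊞
?????⊞⊞⊞⊞
?????⊞⊞⊞⊞

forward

∘∘⊞∘∙⊞⊞⊞⊞
∘∘∘∙∙⊞⊞⊞⊞
∘⊛∙∘⊛⊞⊞⊞⊞
∘⊞∙⊛∙⊞⊞⊞⊞
?∘∙∘⊚⊞⊞⊞⊞
?∙∙∘∘⊞⊞⊞⊞
?⊞≋∘≋⊞⊞⊞⊞
?∘⊞⊞⊛⊞⊞⊞⊞
?????⊞⊞⊞⊞

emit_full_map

?∘≋∙∘⊛??
⊛≋∙⊞⊛≋??
∙⊛∘∘∙≋??
∘∘∙⊛⊛∙??
∘∘⊛∙≋∙??
∙≋⊛≋∘∘??
∙∙⊛∘∘???
∘∘∙⊛∘???
⊛⊛⊛∙⊞∘≋≋
⊞⊛⊛⊞⊛∘⊞∙
∘⊞∘∘∘⊞∘∙
⊛⊛⊛∘∘∘∙∙
∙∘⊞∘⊛∙∘⊛
∙⊛∙∘⊞∙⊛∙
????∘∙∘⊚
????∙∙∘∘
????⊞≋∘≋
????∘⊞⊞⊛


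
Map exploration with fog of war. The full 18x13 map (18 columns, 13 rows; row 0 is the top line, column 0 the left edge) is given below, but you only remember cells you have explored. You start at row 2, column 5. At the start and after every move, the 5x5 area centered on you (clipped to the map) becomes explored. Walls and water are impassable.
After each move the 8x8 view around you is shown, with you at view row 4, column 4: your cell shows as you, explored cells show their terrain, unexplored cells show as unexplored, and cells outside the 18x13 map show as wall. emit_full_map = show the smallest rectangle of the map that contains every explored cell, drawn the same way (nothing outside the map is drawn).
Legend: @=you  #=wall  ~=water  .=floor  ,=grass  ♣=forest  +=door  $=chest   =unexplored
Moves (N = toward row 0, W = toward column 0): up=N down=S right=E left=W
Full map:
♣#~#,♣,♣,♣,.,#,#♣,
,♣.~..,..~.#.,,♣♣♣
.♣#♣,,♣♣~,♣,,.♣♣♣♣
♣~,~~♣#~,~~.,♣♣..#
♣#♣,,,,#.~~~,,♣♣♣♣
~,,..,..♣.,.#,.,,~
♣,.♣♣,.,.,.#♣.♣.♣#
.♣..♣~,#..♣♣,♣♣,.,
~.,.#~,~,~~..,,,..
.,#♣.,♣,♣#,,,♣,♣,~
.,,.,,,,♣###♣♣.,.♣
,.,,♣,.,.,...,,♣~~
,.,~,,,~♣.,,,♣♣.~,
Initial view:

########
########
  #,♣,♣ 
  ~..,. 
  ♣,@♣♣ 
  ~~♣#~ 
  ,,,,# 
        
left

########
########
  ~#,♣,♣
  .~..,.
  #♣@,♣♣
  ,~~♣#~
  ♣,,,,#
        

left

########
########
# #~#,♣,
# ♣.~..,
# ♣#@,,♣
# ~,~~♣#
# #♣,,,,
#       

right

########
########
 #~#,♣,♣
 ♣.~..,.
 ♣#♣@,♣♣
 ~,~~♣#~
 #♣,,,,#
        

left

########
########
# #~#,♣,
# ♣.~..,
# ♣#@,,♣
# ~,~~♣#
# #♣,,,,
#       

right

########
########
 #~#,♣,♣
 ♣.~..,.
 ♣#♣@,♣♣
 ~,~~♣#~
 #♣,,,,#
        

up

########
########
########
 #~#,♣,♣
 ♣.~@.,.
 ♣#♣,,♣♣
 ~,~~♣#~
 #♣,,,,#

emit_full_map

#~#,♣,♣
♣.~@.,.
♣#♣,,♣♣
~,~~♣#~
#♣,,,,#

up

########
########
########
########
 #~#@♣,♣
 ♣.~..,.
 ♣#♣,,♣♣
 ~,~~♣#~

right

########
########
########
########
#~#,@,♣ 
♣.~..,. 
♣#♣,,♣♣ 
~,~~♣#~ 

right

########
########
########
########
~#,♣@♣, 
.~..,.. 
#♣,,♣♣~ 
,~~♣#~  

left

########
########
########
########
#~#,@,♣,
♣.~..,..
♣#♣,,♣♣~
~,~~♣#~ 

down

########
########
########
#~#,♣,♣,
♣.~.@,..
♣#♣,,♣♣~
~,~~♣#~ 
#♣,,,,# 

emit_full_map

#~#,♣,♣,
♣.~.@,..
♣#♣,,♣♣~
~,~~♣#~ 
#♣,,,,# 

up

########
########
########
########
#~#,@,♣,
♣.~..,..
♣#♣,,♣♣~
~,~~♣#~ 

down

########
########
########
#~#,♣,♣,
♣.~.@,..
♣#♣,,♣♣~
~,~~♣#~ 
#♣,,,,# 

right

########
########
########
~#,♣,♣, 
.~..@.. 
#♣,,♣♣~ 
,~~♣#~, 
♣,,,,#  

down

########
########
~#,♣,♣, 
.~..,.. 
#♣,,@♣~ 
,~~♣#~, 
♣,,,,#. 
        

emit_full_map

#~#,♣,♣,
♣.~..,..
♣#♣,,@♣~
~,~~♣#~,
#♣,,,,#.


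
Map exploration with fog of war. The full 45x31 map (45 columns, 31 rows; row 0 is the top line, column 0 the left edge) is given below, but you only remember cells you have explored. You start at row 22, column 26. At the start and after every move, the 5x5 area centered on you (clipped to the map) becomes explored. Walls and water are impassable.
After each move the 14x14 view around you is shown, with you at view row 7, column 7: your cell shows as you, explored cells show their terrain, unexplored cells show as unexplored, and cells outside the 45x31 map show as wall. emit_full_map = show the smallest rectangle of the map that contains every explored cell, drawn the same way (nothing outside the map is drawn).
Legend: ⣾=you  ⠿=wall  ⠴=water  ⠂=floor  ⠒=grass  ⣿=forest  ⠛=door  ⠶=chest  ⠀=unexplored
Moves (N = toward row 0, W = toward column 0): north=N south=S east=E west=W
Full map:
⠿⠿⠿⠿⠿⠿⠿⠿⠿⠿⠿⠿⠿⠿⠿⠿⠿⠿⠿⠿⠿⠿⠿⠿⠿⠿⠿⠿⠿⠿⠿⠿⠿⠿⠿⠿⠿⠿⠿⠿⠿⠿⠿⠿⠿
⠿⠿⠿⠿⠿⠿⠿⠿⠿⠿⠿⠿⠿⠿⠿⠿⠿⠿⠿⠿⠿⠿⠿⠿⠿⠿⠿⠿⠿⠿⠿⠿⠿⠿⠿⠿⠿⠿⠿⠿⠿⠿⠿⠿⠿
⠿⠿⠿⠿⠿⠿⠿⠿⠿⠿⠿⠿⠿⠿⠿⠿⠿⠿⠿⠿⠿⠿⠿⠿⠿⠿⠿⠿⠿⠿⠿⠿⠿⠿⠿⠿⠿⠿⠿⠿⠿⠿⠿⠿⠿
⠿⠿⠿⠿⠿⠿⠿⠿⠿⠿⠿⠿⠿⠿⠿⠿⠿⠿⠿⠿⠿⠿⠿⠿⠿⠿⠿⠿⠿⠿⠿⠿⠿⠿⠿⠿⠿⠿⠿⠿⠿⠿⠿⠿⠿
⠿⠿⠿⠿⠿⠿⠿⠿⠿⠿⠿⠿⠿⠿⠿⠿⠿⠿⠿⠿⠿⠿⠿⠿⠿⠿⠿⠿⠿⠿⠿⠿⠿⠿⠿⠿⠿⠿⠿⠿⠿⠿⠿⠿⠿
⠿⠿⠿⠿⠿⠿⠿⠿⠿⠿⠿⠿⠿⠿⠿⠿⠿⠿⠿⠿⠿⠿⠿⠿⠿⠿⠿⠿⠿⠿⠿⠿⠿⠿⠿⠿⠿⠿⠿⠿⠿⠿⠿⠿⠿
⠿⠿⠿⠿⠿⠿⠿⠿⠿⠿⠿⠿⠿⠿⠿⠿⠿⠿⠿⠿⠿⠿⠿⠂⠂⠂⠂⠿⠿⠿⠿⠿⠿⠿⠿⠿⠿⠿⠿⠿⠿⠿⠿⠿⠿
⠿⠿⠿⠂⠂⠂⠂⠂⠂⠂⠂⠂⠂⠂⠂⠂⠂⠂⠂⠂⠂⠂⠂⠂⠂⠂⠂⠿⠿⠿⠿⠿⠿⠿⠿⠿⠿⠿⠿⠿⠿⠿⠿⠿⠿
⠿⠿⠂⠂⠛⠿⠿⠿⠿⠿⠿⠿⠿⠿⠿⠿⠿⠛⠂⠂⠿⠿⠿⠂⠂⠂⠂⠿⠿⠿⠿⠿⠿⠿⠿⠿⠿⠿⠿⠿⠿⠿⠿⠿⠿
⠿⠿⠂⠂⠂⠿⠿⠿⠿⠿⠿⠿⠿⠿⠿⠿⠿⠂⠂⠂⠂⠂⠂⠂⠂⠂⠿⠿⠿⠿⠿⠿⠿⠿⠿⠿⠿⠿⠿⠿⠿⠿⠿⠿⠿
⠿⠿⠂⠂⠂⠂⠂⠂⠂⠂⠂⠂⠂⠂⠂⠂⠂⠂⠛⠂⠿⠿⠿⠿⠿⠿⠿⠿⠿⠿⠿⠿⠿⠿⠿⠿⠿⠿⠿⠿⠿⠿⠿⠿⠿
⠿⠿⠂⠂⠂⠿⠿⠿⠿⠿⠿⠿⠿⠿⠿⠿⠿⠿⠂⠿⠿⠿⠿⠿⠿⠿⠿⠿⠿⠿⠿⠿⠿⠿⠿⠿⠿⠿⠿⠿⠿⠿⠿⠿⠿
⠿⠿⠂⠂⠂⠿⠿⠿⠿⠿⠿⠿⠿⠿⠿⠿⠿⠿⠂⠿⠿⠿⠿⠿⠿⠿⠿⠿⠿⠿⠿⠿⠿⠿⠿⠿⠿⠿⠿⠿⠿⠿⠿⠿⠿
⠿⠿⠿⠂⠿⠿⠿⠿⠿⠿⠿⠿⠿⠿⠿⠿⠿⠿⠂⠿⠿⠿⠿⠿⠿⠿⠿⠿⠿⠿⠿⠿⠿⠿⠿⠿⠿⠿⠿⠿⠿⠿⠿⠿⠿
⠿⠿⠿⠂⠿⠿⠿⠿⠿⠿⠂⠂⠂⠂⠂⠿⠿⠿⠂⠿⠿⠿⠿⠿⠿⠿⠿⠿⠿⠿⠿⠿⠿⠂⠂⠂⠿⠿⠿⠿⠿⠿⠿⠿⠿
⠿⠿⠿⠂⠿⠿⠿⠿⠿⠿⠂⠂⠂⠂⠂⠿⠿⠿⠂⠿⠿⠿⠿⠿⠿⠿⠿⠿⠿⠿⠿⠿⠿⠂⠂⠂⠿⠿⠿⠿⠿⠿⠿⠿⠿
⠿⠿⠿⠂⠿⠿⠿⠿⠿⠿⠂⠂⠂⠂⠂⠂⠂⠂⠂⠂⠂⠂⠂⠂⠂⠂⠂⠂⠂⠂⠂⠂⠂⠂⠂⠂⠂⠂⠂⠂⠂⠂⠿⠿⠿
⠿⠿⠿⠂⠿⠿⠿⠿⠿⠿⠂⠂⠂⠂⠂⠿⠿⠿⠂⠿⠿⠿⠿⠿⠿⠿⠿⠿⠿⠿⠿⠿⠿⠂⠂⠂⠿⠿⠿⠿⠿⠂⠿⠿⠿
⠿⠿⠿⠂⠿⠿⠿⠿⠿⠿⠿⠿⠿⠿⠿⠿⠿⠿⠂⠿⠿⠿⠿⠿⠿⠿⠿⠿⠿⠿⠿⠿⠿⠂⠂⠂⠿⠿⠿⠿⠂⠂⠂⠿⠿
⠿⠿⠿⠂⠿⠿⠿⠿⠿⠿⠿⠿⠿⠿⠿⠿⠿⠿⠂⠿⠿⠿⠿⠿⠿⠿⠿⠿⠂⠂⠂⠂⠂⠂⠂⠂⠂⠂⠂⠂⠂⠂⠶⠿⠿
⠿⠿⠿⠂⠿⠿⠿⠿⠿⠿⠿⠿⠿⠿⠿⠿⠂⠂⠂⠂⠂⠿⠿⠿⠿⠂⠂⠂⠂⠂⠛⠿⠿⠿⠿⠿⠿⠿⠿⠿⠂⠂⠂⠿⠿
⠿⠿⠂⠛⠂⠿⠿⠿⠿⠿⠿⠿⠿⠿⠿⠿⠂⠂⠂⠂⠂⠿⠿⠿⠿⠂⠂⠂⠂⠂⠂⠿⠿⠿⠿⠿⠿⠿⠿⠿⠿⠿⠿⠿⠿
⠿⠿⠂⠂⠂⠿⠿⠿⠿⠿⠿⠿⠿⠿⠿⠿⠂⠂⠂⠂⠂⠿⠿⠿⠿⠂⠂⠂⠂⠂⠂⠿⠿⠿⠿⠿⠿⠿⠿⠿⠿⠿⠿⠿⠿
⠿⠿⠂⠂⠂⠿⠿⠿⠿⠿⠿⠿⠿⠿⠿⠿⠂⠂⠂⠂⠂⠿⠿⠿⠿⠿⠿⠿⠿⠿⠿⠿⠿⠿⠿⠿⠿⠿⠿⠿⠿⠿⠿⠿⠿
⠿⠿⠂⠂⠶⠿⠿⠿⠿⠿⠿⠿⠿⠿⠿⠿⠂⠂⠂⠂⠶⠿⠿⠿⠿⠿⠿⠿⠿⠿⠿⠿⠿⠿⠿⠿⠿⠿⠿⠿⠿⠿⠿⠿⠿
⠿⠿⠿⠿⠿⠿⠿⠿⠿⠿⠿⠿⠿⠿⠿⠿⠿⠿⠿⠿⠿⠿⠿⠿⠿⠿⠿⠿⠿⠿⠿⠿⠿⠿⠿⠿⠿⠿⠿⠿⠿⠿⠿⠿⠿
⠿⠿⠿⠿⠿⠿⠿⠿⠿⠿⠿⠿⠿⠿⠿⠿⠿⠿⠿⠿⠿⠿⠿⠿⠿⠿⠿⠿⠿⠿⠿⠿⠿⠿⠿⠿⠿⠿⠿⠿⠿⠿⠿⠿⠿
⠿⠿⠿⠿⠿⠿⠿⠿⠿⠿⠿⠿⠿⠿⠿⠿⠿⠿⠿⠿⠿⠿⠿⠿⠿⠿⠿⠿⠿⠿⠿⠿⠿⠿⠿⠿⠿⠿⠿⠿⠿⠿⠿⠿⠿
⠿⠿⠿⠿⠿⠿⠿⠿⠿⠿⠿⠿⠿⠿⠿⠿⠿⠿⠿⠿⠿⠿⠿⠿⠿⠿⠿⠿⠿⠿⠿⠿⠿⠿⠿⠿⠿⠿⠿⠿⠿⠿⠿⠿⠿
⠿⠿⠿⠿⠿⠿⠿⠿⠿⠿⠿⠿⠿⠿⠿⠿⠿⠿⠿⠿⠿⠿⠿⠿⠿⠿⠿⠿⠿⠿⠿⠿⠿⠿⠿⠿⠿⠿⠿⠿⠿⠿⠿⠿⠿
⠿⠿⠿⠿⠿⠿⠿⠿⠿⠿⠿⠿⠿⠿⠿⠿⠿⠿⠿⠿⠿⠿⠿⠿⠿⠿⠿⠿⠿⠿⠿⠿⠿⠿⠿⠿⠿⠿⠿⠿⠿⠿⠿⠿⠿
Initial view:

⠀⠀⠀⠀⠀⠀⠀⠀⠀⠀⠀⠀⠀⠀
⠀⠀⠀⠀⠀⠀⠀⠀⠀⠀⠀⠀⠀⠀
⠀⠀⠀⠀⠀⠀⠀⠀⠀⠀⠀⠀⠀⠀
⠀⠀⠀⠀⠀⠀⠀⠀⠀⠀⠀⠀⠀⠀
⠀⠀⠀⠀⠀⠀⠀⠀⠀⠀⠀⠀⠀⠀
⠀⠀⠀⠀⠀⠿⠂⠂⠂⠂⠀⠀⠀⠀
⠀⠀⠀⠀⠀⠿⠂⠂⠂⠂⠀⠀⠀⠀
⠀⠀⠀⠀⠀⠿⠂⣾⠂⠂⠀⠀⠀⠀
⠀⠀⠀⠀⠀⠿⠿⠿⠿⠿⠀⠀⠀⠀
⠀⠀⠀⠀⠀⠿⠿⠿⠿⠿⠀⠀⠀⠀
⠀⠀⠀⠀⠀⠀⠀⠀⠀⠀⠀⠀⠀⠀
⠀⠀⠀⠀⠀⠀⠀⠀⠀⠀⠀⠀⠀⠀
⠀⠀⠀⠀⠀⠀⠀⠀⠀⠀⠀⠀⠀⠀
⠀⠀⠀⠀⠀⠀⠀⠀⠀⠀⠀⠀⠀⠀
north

⠀⠀⠀⠀⠀⠀⠀⠀⠀⠀⠀⠀⠀⠀
⠀⠀⠀⠀⠀⠀⠀⠀⠀⠀⠀⠀⠀⠀
⠀⠀⠀⠀⠀⠀⠀⠀⠀⠀⠀⠀⠀⠀
⠀⠀⠀⠀⠀⠀⠀⠀⠀⠀⠀⠀⠀⠀
⠀⠀⠀⠀⠀⠀⠀⠀⠀⠀⠀⠀⠀⠀
⠀⠀⠀⠀⠀⠿⠿⠿⠿⠂⠀⠀⠀⠀
⠀⠀⠀⠀⠀⠿⠂⠂⠂⠂⠀⠀⠀⠀
⠀⠀⠀⠀⠀⠿⠂⣾⠂⠂⠀⠀⠀⠀
⠀⠀⠀⠀⠀⠿⠂⠂⠂⠂⠀⠀⠀⠀
⠀⠀⠀⠀⠀⠿⠿⠿⠿⠿⠀⠀⠀⠀
⠀⠀⠀⠀⠀⠿⠿⠿⠿⠿⠀⠀⠀⠀
⠀⠀⠀⠀⠀⠀⠀⠀⠀⠀⠀⠀⠀⠀
⠀⠀⠀⠀⠀⠀⠀⠀⠀⠀⠀⠀⠀⠀
⠀⠀⠀⠀⠀⠀⠀⠀⠀⠀⠀⠀⠀⠀

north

⠀⠀⠀⠀⠀⠀⠀⠀⠀⠀⠀⠀⠀⠀
⠀⠀⠀⠀⠀⠀⠀⠀⠀⠀⠀⠀⠀⠀
⠀⠀⠀⠀⠀⠀⠀⠀⠀⠀⠀⠀⠀⠀
⠀⠀⠀⠀⠀⠀⠀⠀⠀⠀⠀⠀⠀⠀
⠀⠀⠀⠀⠀⠀⠀⠀⠀⠀⠀⠀⠀⠀
⠀⠀⠀⠀⠀⠿⠿⠿⠿⠿⠀⠀⠀⠀
⠀⠀⠀⠀⠀⠿⠿⠿⠿⠂⠀⠀⠀⠀
⠀⠀⠀⠀⠀⠿⠂⣾⠂⠂⠀⠀⠀⠀
⠀⠀⠀⠀⠀⠿⠂⠂⠂⠂⠀⠀⠀⠀
⠀⠀⠀⠀⠀⠿⠂⠂⠂⠂⠀⠀⠀⠀
⠀⠀⠀⠀⠀⠿⠿⠿⠿⠿⠀⠀⠀⠀
⠀⠀⠀⠀⠀⠿⠿⠿⠿⠿⠀⠀⠀⠀
⠀⠀⠀⠀⠀⠀⠀⠀⠀⠀⠀⠀⠀⠀
⠀⠀⠀⠀⠀⠀⠀⠀⠀⠀⠀⠀⠀⠀

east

⠀⠀⠀⠀⠀⠀⠀⠀⠀⠀⠀⠀⠀⠀
⠀⠀⠀⠀⠀⠀⠀⠀⠀⠀⠀⠀⠀⠀
⠀⠀⠀⠀⠀⠀⠀⠀⠀⠀⠀⠀⠀⠀
⠀⠀⠀⠀⠀⠀⠀⠀⠀⠀⠀⠀⠀⠀
⠀⠀⠀⠀⠀⠀⠀⠀⠀⠀⠀⠀⠀⠀
⠀⠀⠀⠀⠿⠿⠿⠿⠿⠿⠀⠀⠀⠀
⠀⠀⠀⠀⠿⠿⠿⠿⠂⠂⠀⠀⠀⠀
⠀⠀⠀⠀⠿⠂⠂⣾⠂⠂⠀⠀⠀⠀
⠀⠀⠀⠀⠿⠂⠂⠂⠂⠂⠀⠀⠀⠀
⠀⠀⠀⠀⠿⠂⠂⠂⠂⠂⠀⠀⠀⠀
⠀⠀⠀⠀⠿⠿⠿⠿⠿⠀⠀⠀⠀⠀
⠀⠀⠀⠀⠿⠿⠿⠿⠿⠀⠀⠀⠀⠀
⠀⠀⠀⠀⠀⠀⠀⠀⠀⠀⠀⠀⠀⠀
⠀⠀⠀⠀⠀⠀⠀⠀⠀⠀⠀⠀⠀⠀

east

⠀⠀⠀⠀⠀⠀⠀⠀⠀⠀⠀⠀⠀⠀
⠀⠀⠀⠀⠀⠀⠀⠀⠀⠀⠀⠀⠀⠀
⠀⠀⠀⠀⠀⠀⠀⠀⠀⠀⠀⠀⠀⠀
⠀⠀⠀⠀⠀⠀⠀⠀⠀⠀⠀⠀⠀⠀
⠀⠀⠀⠀⠀⠀⠀⠀⠀⠀⠀⠀⠀⠀
⠀⠀⠀⠿⠿⠿⠿⠿⠿⠿⠀⠀⠀⠀
⠀⠀⠀⠿⠿⠿⠿⠂⠂⠂⠀⠀⠀⠀
⠀⠀⠀⠿⠂⠂⠂⣾⠂⠛⠀⠀⠀⠀
⠀⠀⠀⠿⠂⠂⠂⠂⠂⠂⠀⠀⠀⠀
⠀⠀⠀⠿⠂⠂⠂⠂⠂⠂⠀⠀⠀⠀
⠀⠀⠀⠿⠿⠿⠿⠿⠀⠀⠀⠀⠀⠀
⠀⠀⠀⠿⠿⠿⠿⠿⠀⠀⠀⠀⠀⠀
⠀⠀⠀⠀⠀⠀⠀⠀⠀⠀⠀⠀⠀⠀
⠀⠀⠀⠀⠀⠀⠀⠀⠀⠀⠀⠀⠀⠀

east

⠀⠀⠀⠀⠀⠀⠀⠀⠀⠀⠀⠀⠀⠀
⠀⠀⠀⠀⠀⠀⠀⠀⠀⠀⠀⠀⠀⠀
⠀⠀⠀⠀⠀⠀⠀⠀⠀⠀⠀⠀⠀⠀
⠀⠀⠀⠀⠀⠀⠀⠀⠀⠀⠀⠀⠀⠀
⠀⠀⠀⠀⠀⠀⠀⠀⠀⠀⠀⠀⠀⠀
⠀⠀⠿⠿⠿⠿⠿⠿⠿⠿⠀⠀⠀⠀
⠀⠀⠿⠿⠿⠿⠂⠂⠂⠂⠀⠀⠀⠀
⠀⠀⠿⠂⠂⠂⠂⣾⠛⠿⠀⠀⠀⠀
⠀⠀⠿⠂⠂⠂⠂⠂⠂⠿⠀⠀⠀⠀
⠀⠀⠿⠂⠂⠂⠂⠂⠂⠿⠀⠀⠀⠀
⠀⠀⠿⠿⠿⠿⠿⠀⠀⠀⠀⠀⠀⠀
⠀⠀⠿⠿⠿⠿⠿⠀⠀⠀⠀⠀⠀⠀
⠀⠀⠀⠀⠀⠀⠀⠀⠀⠀⠀⠀⠀⠀
⠀⠀⠀⠀⠀⠀⠀⠀⠀⠀⠀⠀⠀⠀

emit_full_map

⠿⠿⠿⠿⠿⠿⠿⠿
⠿⠿⠿⠿⠂⠂⠂⠂
⠿⠂⠂⠂⠂⣾⠛⠿
⠿⠂⠂⠂⠂⠂⠂⠿
⠿⠂⠂⠂⠂⠂⠂⠿
⠿⠿⠿⠿⠿⠀⠀⠀
⠿⠿⠿⠿⠿⠀⠀⠀

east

⠀⠀⠀⠀⠀⠀⠀⠀⠀⠀⠀⠀⠀⠀
⠀⠀⠀⠀⠀⠀⠀⠀⠀⠀⠀⠀⠀⠀
⠀⠀⠀⠀⠀⠀⠀⠀⠀⠀⠀⠀⠀⠀
⠀⠀⠀⠀⠀⠀⠀⠀⠀⠀⠀⠀⠀⠀
⠀⠀⠀⠀⠀⠀⠀⠀⠀⠀⠀⠀⠀⠀
⠀⠿⠿⠿⠿⠿⠿⠿⠿⠿⠀⠀⠀⠀
⠀⠿⠿⠿⠿⠂⠂⠂⠂⠂⠀⠀⠀⠀
⠀⠿⠂⠂⠂⠂⠂⣾⠿⠿⠀⠀⠀⠀
⠀⠿⠂⠂⠂⠂⠂⠂⠿⠿⠀⠀⠀⠀
⠀⠿⠂⠂⠂⠂⠂⠂⠿⠿⠀⠀⠀⠀
⠀⠿⠿⠿⠿⠿⠀⠀⠀⠀⠀⠀⠀⠀
⠀⠿⠿⠿⠿⠿⠀⠀⠀⠀⠀⠀⠀⠀
⠀⠀⠀⠀⠀⠀⠀⠀⠀⠀⠀⠀⠀⠀
⠀⠀⠀⠀⠀⠀⠀⠀⠀⠀⠀⠀⠀⠀

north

⠀⠀⠀⠀⠀⠀⠀⠀⠀⠀⠀⠀⠀⠀
⠀⠀⠀⠀⠀⠀⠀⠀⠀⠀⠀⠀⠀⠀
⠀⠀⠀⠀⠀⠀⠀⠀⠀⠀⠀⠀⠀⠀
⠀⠀⠀⠀⠀⠀⠀⠀⠀⠀⠀⠀⠀⠀
⠀⠀⠀⠀⠀⠀⠀⠀⠀⠀⠀⠀⠀⠀
⠀⠀⠀⠀⠀⠿⠿⠿⠿⠿⠀⠀⠀⠀
⠀⠿⠿⠿⠿⠿⠿⠿⠿⠿⠀⠀⠀⠀
⠀⠿⠿⠿⠿⠂⠂⣾⠂⠂⠀⠀⠀⠀
⠀⠿⠂⠂⠂⠂⠂⠛⠿⠿⠀⠀⠀⠀
⠀⠿⠂⠂⠂⠂⠂⠂⠿⠿⠀⠀⠀⠀
⠀⠿⠂⠂⠂⠂⠂⠂⠿⠿⠀⠀⠀⠀
⠀⠿⠿⠿⠿⠿⠀⠀⠀⠀⠀⠀⠀⠀
⠀⠿⠿⠿⠿⠿⠀⠀⠀⠀⠀⠀⠀⠀
⠀⠀⠀⠀⠀⠀⠀⠀⠀⠀⠀⠀⠀⠀

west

⠀⠀⠀⠀⠀⠀⠀⠀⠀⠀⠀⠀⠀⠀
⠀⠀⠀⠀⠀⠀⠀⠀⠀⠀⠀⠀⠀⠀
⠀⠀⠀⠀⠀⠀⠀⠀⠀⠀⠀⠀⠀⠀
⠀⠀⠀⠀⠀⠀⠀⠀⠀⠀⠀⠀⠀⠀
⠀⠀⠀⠀⠀⠀⠀⠀⠀⠀⠀⠀⠀⠀
⠀⠀⠀⠀⠀⠿⠿⠿⠿⠿⠿⠀⠀⠀
⠀⠀⠿⠿⠿⠿⠿⠿⠿⠿⠿⠀⠀⠀
⠀⠀⠿⠿⠿⠿⠂⣾⠂⠂⠂⠀⠀⠀
⠀⠀⠿⠂⠂⠂⠂⠂⠛⠿⠿⠀⠀⠀
⠀⠀⠿⠂⠂⠂⠂⠂⠂⠿⠿⠀⠀⠀
⠀⠀⠿⠂⠂⠂⠂⠂⠂⠿⠿⠀⠀⠀
⠀⠀⠿⠿⠿⠿⠿⠀⠀⠀⠀⠀⠀⠀
⠀⠀⠿⠿⠿⠿⠿⠀⠀⠀⠀⠀⠀⠀
⠀⠀⠀⠀⠀⠀⠀⠀⠀⠀⠀⠀⠀⠀

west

⠀⠀⠀⠀⠀⠀⠀⠀⠀⠀⠀⠀⠀⠀
⠀⠀⠀⠀⠀⠀⠀⠀⠀⠀⠀⠀⠀⠀
⠀⠀⠀⠀⠀⠀⠀⠀⠀⠀⠀⠀⠀⠀
⠀⠀⠀⠀⠀⠀⠀⠀⠀⠀⠀⠀⠀⠀
⠀⠀⠀⠀⠀⠀⠀⠀⠀⠀⠀⠀⠀⠀
⠀⠀⠀⠀⠀⠿⠿⠿⠿⠿⠿⠿⠀⠀
⠀⠀⠀⠿⠿⠿⠿⠿⠿⠿⠿⠿⠀⠀
⠀⠀⠀⠿⠿⠿⠿⣾⠂⠂⠂⠂⠀⠀
⠀⠀⠀⠿⠂⠂⠂⠂⠂⠛⠿⠿⠀⠀
⠀⠀⠀⠿⠂⠂⠂⠂⠂⠂⠿⠿⠀⠀
⠀⠀⠀⠿⠂⠂⠂⠂⠂⠂⠿⠿⠀⠀
⠀⠀⠀⠿⠿⠿⠿⠿⠀⠀⠀⠀⠀⠀
⠀⠀⠀⠿⠿⠿⠿⠿⠀⠀⠀⠀⠀⠀
⠀⠀⠀⠀⠀⠀⠀⠀⠀⠀⠀⠀⠀⠀

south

⠀⠀⠀⠀⠀⠀⠀⠀⠀⠀⠀⠀⠀⠀
⠀⠀⠀⠀⠀⠀⠀⠀⠀⠀⠀⠀⠀⠀
⠀⠀⠀⠀⠀⠀⠀⠀⠀⠀⠀⠀⠀⠀
⠀⠀⠀⠀⠀⠀⠀⠀⠀⠀⠀⠀⠀⠀
⠀⠀⠀⠀⠀⠿⠿⠿⠿⠿⠿⠿⠀⠀
⠀⠀⠀⠿⠿⠿⠿⠿⠿⠿⠿⠿⠀⠀
⠀⠀⠀⠿⠿⠿⠿⠂⠂⠂⠂⠂⠀⠀
⠀⠀⠀⠿⠂⠂⠂⣾⠂⠛⠿⠿⠀⠀
⠀⠀⠀⠿⠂⠂⠂⠂⠂⠂⠿⠿⠀⠀
⠀⠀⠀⠿⠂⠂⠂⠂⠂⠂⠿⠿⠀⠀
⠀⠀⠀⠿⠿⠿⠿⠿⠀⠀⠀⠀⠀⠀
⠀⠀⠀⠿⠿⠿⠿⠿⠀⠀⠀⠀⠀⠀
⠀⠀⠀⠀⠀⠀⠀⠀⠀⠀⠀⠀⠀⠀
⠀⠀⠀⠀⠀⠀⠀⠀⠀⠀⠀⠀⠀⠀

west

⠀⠀⠀⠀⠀⠀⠀⠀⠀⠀⠀⠀⠀⠀
⠀⠀⠀⠀⠀⠀⠀⠀⠀⠀⠀⠀⠀⠀
⠀⠀⠀⠀⠀⠀⠀⠀⠀⠀⠀⠀⠀⠀
⠀⠀⠀⠀⠀⠀⠀⠀⠀⠀⠀⠀⠀⠀
⠀⠀⠀⠀⠀⠀⠿⠿⠿⠿⠿⠿⠿⠀
⠀⠀⠀⠀⠿⠿⠿⠿⠿⠿⠿⠿⠿⠀
⠀⠀⠀⠀⠿⠿⠿⠿⠂⠂⠂⠂⠂⠀
⠀⠀⠀⠀⠿⠂⠂⣾⠂⠂⠛⠿⠿⠀
⠀⠀⠀⠀⠿⠂⠂⠂⠂⠂⠂⠿⠿⠀
⠀⠀⠀⠀⠿⠂⠂⠂⠂⠂⠂⠿⠿⠀
⠀⠀⠀⠀⠿⠿⠿⠿⠿⠀⠀⠀⠀⠀
⠀⠀⠀⠀⠿⠿⠿⠿⠿⠀⠀⠀⠀⠀
⠀⠀⠀⠀⠀⠀⠀⠀⠀⠀⠀⠀⠀⠀
⠀⠀⠀⠀⠀⠀⠀⠀⠀⠀⠀⠀⠀⠀

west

⠀⠀⠀⠀⠀⠀⠀⠀⠀⠀⠀⠀⠀⠀
⠀⠀⠀⠀⠀⠀⠀⠀⠀⠀⠀⠀⠀⠀
⠀⠀⠀⠀⠀⠀⠀⠀⠀⠀⠀⠀⠀⠀
⠀⠀⠀⠀⠀⠀⠀⠀⠀⠀⠀⠀⠀⠀
⠀⠀⠀⠀⠀⠀⠀⠿⠿⠿⠿⠿⠿⠿
⠀⠀⠀⠀⠀⠿⠿⠿⠿⠿⠿⠿⠿⠿
⠀⠀⠀⠀⠀⠿⠿⠿⠿⠂⠂⠂⠂⠂
⠀⠀⠀⠀⠀⠿⠂⣾⠂⠂⠂⠛⠿⠿
⠀⠀⠀⠀⠀⠿⠂⠂⠂⠂⠂⠂⠿⠿
⠀⠀⠀⠀⠀⠿⠂⠂⠂⠂⠂⠂⠿⠿
⠀⠀⠀⠀⠀⠿⠿⠿⠿⠿⠀⠀⠀⠀
⠀⠀⠀⠀⠀⠿⠿⠿⠿⠿⠀⠀⠀⠀
⠀⠀⠀⠀⠀⠀⠀⠀⠀⠀⠀⠀⠀⠀
⠀⠀⠀⠀⠀⠀⠀⠀⠀⠀⠀⠀⠀⠀

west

⠀⠀⠀⠀⠀⠀⠀⠀⠀⠀⠀⠀⠀⠀
⠀⠀⠀⠀⠀⠀⠀⠀⠀⠀⠀⠀⠀⠀
⠀⠀⠀⠀⠀⠀⠀⠀⠀⠀⠀⠀⠀⠀
⠀⠀⠀⠀⠀⠀⠀⠀⠀⠀⠀⠀⠀⠀
⠀⠀⠀⠀⠀⠀⠀⠀⠿⠿⠿⠿⠿⠿
⠀⠀⠀⠀⠀⠿⠿⠿⠿⠿⠿⠿⠿⠿
⠀⠀⠀⠀⠀⠿⠿⠿⠿⠿⠂⠂⠂⠂
⠀⠀⠀⠀⠀⠿⠿⣾⠂⠂⠂⠂⠛⠿
⠀⠀⠀⠀⠀⠿⠿⠂⠂⠂⠂⠂⠂⠿
⠀⠀⠀⠀⠀⠿⠿⠂⠂⠂⠂⠂⠂⠿
⠀⠀⠀⠀⠀⠀⠿⠿⠿⠿⠿⠀⠀⠀
⠀⠀⠀⠀⠀⠀⠿⠿⠿⠿⠿⠀⠀⠀
⠀⠀⠀⠀⠀⠀⠀⠀⠀⠀⠀⠀⠀⠀
⠀⠀⠀⠀⠀⠀⠀⠀⠀⠀⠀⠀⠀⠀

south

⠀⠀⠀⠀⠀⠀⠀⠀⠀⠀⠀⠀⠀⠀
⠀⠀⠀⠀⠀⠀⠀⠀⠀⠀⠀⠀⠀⠀
⠀⠀⠀⠀⠀⠀⠀⠀⠀⠀⠀⠀⠀⠀
⠀⠀⠀⠀⠀⠀⠀⠀⠿⠿⠿⠿⠿⠿
⠀⠀⠀⠀⠀⠿⠿⠿⠿⠿⠿⠿⠿⠿
⠀⠀⠀⠀⠀⠿⠿⠿⠿⠿⠂⠂⠂⠂
⠀⠀⠀⠀⠀⠿⠿⠂⠂⠂⠂⠂⠛⠿
⠀⠀⠀⠀⠀⠿⠿⣾⠂⠂⠂⠂⠂⠿
⠀⠀⠀⠀⠀⠿⠿⠂⠂⠂⠂⠂⠂⠿
⠀⠀⠀⠀⠀⠿⠿⠿⠿⠿⠿⠀⠀⠀
⠀⠀⠀⠀⠀⠀⠿⠿⠿⠿⠿⠀⠀⠀
⠀⠀⠀⠀⠀⠀⠀⠀⠀⠀⠀⠀⠀⠀
⠀⠀⠀⠀⠀⠀⠀⠀⠀⠀⠀⠀⠀⠀
⠀⠀⠀⠀⠀⠀⠀⠀⠀⠀⠀⠀⠀⠀

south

⠀⠀⠀⠀⠀⠀⠀⠀⠀⠀⠀⠀⠀⠀
⠀⠀⠀⠀⠀⠀⠀⠀⠀⠀⠀⠀⠀⠀
⠀⠀⠀⠀⠀⠀⠀⠀⠿⠿⠿⠿⠿⠿
⠀⠀⠀⠀⠀⠿⠿⠿⠿⠿⠿⠿⠿⠿
⠀⠀⠀⠀⠀⠿⠿⠿⠿⠿⠂⠂⠂⠂
⠀⠀⠀⠀⠀⠿⠿⠂⠂⠂⠂⠂⠛⠿
⠀⠀⠀⠀⠀⠿⠿⠂⠂⠂⠂⠂⠂⠿
⠀⠀⠀⠀⠀⠿⠿⣾⠂⠂⠂⠂⠂⠿
⠀⠀⠀⠀⠀⠿⠿⠿⠿⠿⠿⠀⠀⠀
⠀⠀⠀⠀⠀⠿⠿⠿⠿⠿⠿⠀⠀⠀
⠀⠀⠀⠀⠀⠀⠀⠀⠀⠀⠀⠀⠀⠀
⠀⠀⠀⠀⠀⠀⠀⠀⠀⠀⠀⠀⠀⠀
⠀⠀⠀⠀⠀⠀⠀⠀⠀⠀⠀⠀⠀⠀
⠀⠀⠀⠀⠀⠀⠀⠀⠀⠀⠀⠀⠀⠀

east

⠀⠀⠀⠀⠀⠀⠀⠀⠀⠀⠀⠀⠀⠀
⠀⠀⠀⠀⠀⠀⠀⠀⠀⠀⠀⠀⠀⠀
⠀⠀⠀⠀⠀⠀⠀⠿⠿⠿⠿⠿⠿⠿
⠀⠀⠀⠀⠿⠿⠿⠿⠿⠿⠿⠿⠿⠿
⠀⠀⠀⠀⠿⠿⠿⠿⠿⠂⠂⠂⠂⠂
⠀⠀⠀⠀⠿⠿⠂⠂⠂⠂⠂⠛⠿⠿
⠀⠀⠀⠀⠿⠿⠂⠂⠂⠂⠂⠂⠿⠿
⠀⠀⠀⠀⠿⠿⠂⣾⠂⠂⠂⠂⠿⠿
⠀⠀⠀⠀⠿⠿⠿⠿⠿⠿⠀⠀⠀⠀
⠀⠀⠀⠀⠿⠿⠿⠿⠿⠿⠀⠀⠀⠀
⠀⠀⠀⠀⠀⠀⠀⠀⠀⠀⠀⠀⠀⠀
⠀⠀⠀⠀⠀⠀⠀⠀⠀⠀⠀⠀⠀⠀
⠀⠀⠀⠀⠀⠀⠀⠀⠀⠀⠀⠀⠀⠀
⠀⠀⠀⠀⠀⠀⠀⠀⠀⠀⠀⠀⠀⠀

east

⠀⠀⠀⠀⠀⠀⠀⠀⠀⠀⠀⠀⠀⠀
⠀⠀⠀⠀⠀⠀⠀⠀⠀⠀⠀⠀⠀⠀
⠀⠀⠀⠀⠀⠀⠿⠿⠿⠿⠿⠿⠿⠀
⠀⠀⠀⠿⠿⠿⠿⠿⠿⠿⠿⠿⠿⠀
⠀⠀⠀⠿⠿⠿⠿⠿⠂⠂⠂⠂⠂⠀
⠀⠀⠀⠿⠿⠂⠂⠂⠂⠂⠛⠿⠿⠀
⠀⠀⠀⠿⠿⠂⠂⠂⠂⠂⠂⠿⠿⠀
⠀⠀⠀⠿⠿⠂⠂⣾⠂⠂⠂⠿⠿⠀
⠀⠀⠀⠿⠿⠿⠿⠿⠿⠿⠀⠀⠀⠀
⠀⠀⠀⠿⠿⠿⠿⠿⠿⠿⠀⠀⠀⠀
⠀⠀⠀⠀⠀⠀⠀⠀⠀⠀⠀⠀⠀⠀
⠀⠀⠀⠀⠀⠀⠀⠀⠀⠀⠀⠀⠀⠀
⠀⠀⠀⠀⠀⠀⠀⠀⠀⠀⠀⠀⠀⠀
⠀⠀⠀⠀⠀⠀⠀⠀⠀⠀⠀⠀⠀⠀

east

⠀⠀⠀⠀⠀⠀⠀⠀⠀⠀⠀⠀⠀⠀
⠀⠀⠀⠀⠀⠀⠀⠀⠀⠀⠀⠀⠀⠀
⠀⠀⠀⠀⠀⠿⠿⠿⠿⠿⠿⠿⠀⠀
⠀⠀⠿⠿⠿⠿⠿⠿⠿⠿⠿⠿⠀⠀
⠀⠀⠿⠿⠿⠿⠿⠂⠂⠂⠂⠂⠀⠀
⠀⠀⠿⠿⠂⠂⠂⠂⠂⠛⠿⠿⠀⠀
⠀⠀⠿⠿⠂⠂⠂⠂⠂⠂⠿⠿⠀⠀
⠀⠀⠿⠿⠂⠂⠂⣾⠂⠂⠿⠿⠀⠀
⠀⠀⠿⠿⠿⠿⠿⠿⠿⠿⠀⠀⠀⠀
⠀⠀⠿⠿⠿⠿⠿⠿⠿⠿⠀⠀⠀⠀
⠀⠀⠀⠀⠀⠀⠀⠀⠀⠀⠀⠀⠀⠀
⠀⠀⠀⠀⠀⠀⠀⠀⠀⠀⠀⠀⠀⠀
⠀⠀⠀⠀⠀⠀⠀⠀⠀⠀⠀⠀⠀⠀
⠀⠀⠀⠀⠀⠀⠀⠀⠀⠀⠀⠀⠀⠀

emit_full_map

⠀⠀⠀⠿⠿⠿⠿⠿⠿⠿
⠿⠿⠿⠿⠿⠿⠿⠿⠿⠿
⠿⠿⠿⠿⠿⠂⠂⠂⠂⠂
⠿⠿⠂⠂⠂⠂⠂⠛⠿⠿
⠿⠿⠂⠂⠂⠂⠂⠂⠿⠿
⠿⠿⠂⠂⠂⣾⠂⠂⠿⠿
⠿⠿⠿⠿⠿⠿⠿⠿⠀⠀
⠿⠿⠿⠿⠿⠿⠿⠿⠀⠀


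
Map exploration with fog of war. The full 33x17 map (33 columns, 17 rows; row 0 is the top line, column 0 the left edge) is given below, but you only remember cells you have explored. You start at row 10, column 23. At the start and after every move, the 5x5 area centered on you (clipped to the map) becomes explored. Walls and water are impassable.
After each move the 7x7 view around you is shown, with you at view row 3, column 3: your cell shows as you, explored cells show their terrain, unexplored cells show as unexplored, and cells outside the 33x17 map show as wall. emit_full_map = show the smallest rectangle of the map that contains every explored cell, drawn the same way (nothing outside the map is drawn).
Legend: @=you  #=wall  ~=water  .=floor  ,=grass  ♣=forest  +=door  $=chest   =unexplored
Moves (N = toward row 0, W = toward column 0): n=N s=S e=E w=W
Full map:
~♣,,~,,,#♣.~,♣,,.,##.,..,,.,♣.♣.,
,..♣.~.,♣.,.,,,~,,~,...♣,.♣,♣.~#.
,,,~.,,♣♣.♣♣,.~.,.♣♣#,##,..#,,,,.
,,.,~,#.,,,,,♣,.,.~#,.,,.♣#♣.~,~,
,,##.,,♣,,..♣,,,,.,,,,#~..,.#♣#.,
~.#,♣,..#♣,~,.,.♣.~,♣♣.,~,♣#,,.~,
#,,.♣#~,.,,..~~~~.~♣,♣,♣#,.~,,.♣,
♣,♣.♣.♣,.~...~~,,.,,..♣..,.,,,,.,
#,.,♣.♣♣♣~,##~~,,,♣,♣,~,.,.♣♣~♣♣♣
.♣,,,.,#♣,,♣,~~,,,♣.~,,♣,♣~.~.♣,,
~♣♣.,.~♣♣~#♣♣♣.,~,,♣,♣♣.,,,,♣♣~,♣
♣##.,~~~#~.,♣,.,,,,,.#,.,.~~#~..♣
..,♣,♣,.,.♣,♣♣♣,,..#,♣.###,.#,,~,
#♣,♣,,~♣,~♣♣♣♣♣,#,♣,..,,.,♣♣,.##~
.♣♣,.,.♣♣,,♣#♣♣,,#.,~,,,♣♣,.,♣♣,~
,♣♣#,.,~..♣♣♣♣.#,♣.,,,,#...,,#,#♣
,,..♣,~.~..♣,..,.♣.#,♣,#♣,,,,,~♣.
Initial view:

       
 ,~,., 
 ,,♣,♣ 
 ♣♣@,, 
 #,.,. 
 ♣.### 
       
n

       
 .♣.., 
 ,~,., 
 ,,@,♣ 
 ♣♣.,, 
 #,.,. 
 ♣.### 

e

       
.♣..,. 
,~,.,. 
,,♣@♣~ 
♣♣.,,, 
#,.,.~ 
♣.###  

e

       
♣..,., 
~,.,.♣ 
,♣,@~. 
♣.,,,, 
,.,.~~ 
.###   

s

♣..,., 
~,.,.♣ 
,♣,♣~. 
♣.,@,, 
,.,.~~ 
.###,. 
       

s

~,.,.♣ 
,♣,♣~. 
♣.,,,, 
,.,@~~ 
.###,. 
 ,.,♣♣ 
       

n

♣..,., 
~,.,.♣ 
,♣,♣~. 
♣.,@,, 
,.,.~~ 
.###,. 
 ,.,♣♣ 

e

..,.,  
,.,.♣♣ 
♣,♣~.~ 
.,,@,♣ 
.,.~~# 
###,.# 
,.,♣♣  

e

.,.,   
.,.♣♣~ 
,♣~.~. 
,,,@♣♣ 
,.~~#~ 
##,.#, 
.,♣♣   

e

,.,    
,.♣♣~♣ 
♣~.~.♣ 
,,,@♣~ 
.~~#~. 
#,.#,, 
,♣♣    

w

.,.,   
.,.♣♣~♣
,♣~.~.♣
,,,@♣♣~
,.~~#~.
##,.#,,
.,♣♣   

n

       
.,.,,, 
.,.♣♣~♣
,♣~@~.♣
,,,,♣♣~
,.~~#~.
##,.#,,

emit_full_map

.♣..,.,,, 
,~,.,.♣♣~♣
,,♣,♣~@~.♣
♣♣.,,,,♣♣~
#,.,.~~#~.
♣.###,.#,,
  ,.,♣♣   

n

       
 ,.~,, 
.,.,,, 
.,.@♣~♣
,♣~.~.♣
,,,,♣♣~
,.~~#~.

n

       
 ,♣#,, 
 ,.~,, 
.,.@,, 
.,.♣♣~♣
,♣~.~.♣
,,,,♣♣~

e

       
,♣#,,. 
,.~,,. 
,.,@,, 
,.♣♣~♣ 
♣~.~.♣ 
,,,♣♣~ 

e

       
♣#,,.~ 
.~,,.♣ 
.,,@,. 
.♣♣~♣♣ 
~.~.♣, 
,,♣♣~  

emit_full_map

    ,♣#,,.~
    ,.~,,.♣
.♣..,.,,@,.
,~,.,.♣♣~♣♣
,,♣,♣~.~.♣,
♣♣.,,,,♣♣~ 
#,.,.~~#~. 
♣.###,.#,, 
  ,.,♣♣    

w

       
,♣#,,.~
,.~,,.♣
,.,@,,.
,.♣♣~♣♣
♣~.~.♣,
,,,♣♣~ 

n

       
 ,.#♣# 
,♣#,,.~
,.~@,.♣
,.,,,,.
,.♣♣~♣♣
♣~.~.♣,

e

       
,.#♣#. 
♣#,,.~ 
.~,@.♣ 
.,,,,. 
.♣♣~♣♣ 
~.~.♣, 

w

       
 ,.#♣#.
,♣#,,.~
,.~@,.♣
,.,,,,.
,.♣♣~♣♣
♣~.~.♣,

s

 ,.#♣#.
,♣#,,.~
,.~,,.♣
,.,@,,.
,.♣♣~♣♣
♣~.~.♣,
,,,♣♣~ 

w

  ,.#♣#
 ,♣#,,.
 ,.~,,.
.,.@,,,
.,.♣♣~♣
,♣~.~.♣
,,,,♣♣~

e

 ,.#♣#.
,♣#,,.~
,.~,,.♣
,.,@,,.
,.♣♣~♣♣
♣~.~.♣,
,,,♣♣~ 

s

,♣#,,.~
,.~,,.♣
,.,,,,.
,.♣@~♣♣
♣~.~.♣,
,,,♣♣~ 
.~~#~. 

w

 ,♣#,,.
 ,.~,,.
.,.,,,,
.,.@♣~♣
,♣~.~.♣
,,,,♣♣~
,.~~#~.

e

,♣#,,.~
,.~,,.♣
,.,,,,.
,.♣@~♣♣
♣~.~.♣,
,,,♣♣~ 
.~~#~. 

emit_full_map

     ,.#♣#.
    ,♣#,,.~
    ,.~,,.♣
.♣..,.,,,,.
,~,.,.♣@~♣♣
,,♣,♣~.~.♣,
♣♣.,,,,♣♣~ 
#,.,.~~#~. 
♣.###,.#,, 
  ,.,♣♣    

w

 ,♣#,,.
 ,.~,,.
.,.,,,,
.,.@♣~♣
,♣~.~.♣
,,,,♣♣~
,.~~#~.

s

 ,.~,,.
.,.,,,,
.,.♣♣~♣
,♣~@~.♣
,,,,♣♣~
,.~~#~.
##,.#,,

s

.,.,,,,
.,.♣♣~♣
,♣~.~.♣
,,,@♣♣~
,.~~#~.
##,.#,,
.,♣♣   

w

..,.,,,
,.,.♣♣~
♣,♣~.~.
.,,@,♣♣
.,.~~#~
###,.#,
,.,♣♣  

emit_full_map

     ,.#♣#.
    ,♣#,,.~
    ,.~,,.♣
.♣..,.,,,,.
,~,.,.♣♣~♣♣
,,♣,♣~.~.♣,
♣♣.,,@,♣♣~ 
#,.,.~~#~. 
♣.###,.#,, 
  ,.,♣♣    
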